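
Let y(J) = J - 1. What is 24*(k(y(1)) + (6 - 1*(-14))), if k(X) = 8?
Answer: 672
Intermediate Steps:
y(J) = -1 + J
24*(k(y(1)) + (6 - 1*(-14))) = 24*(8 + (6 - 1*(-14))) = 24*(8 + (6 + 14)) = 24*(8 + 20) = 24*28 = 672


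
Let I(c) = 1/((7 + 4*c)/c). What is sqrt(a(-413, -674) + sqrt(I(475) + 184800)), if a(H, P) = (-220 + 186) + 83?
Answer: sqrt(178195801 + 9535*sqrt(26882145641))/1907 ≈ 21.883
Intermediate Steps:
a(H, P) = 49 (a(H, P) = -34 + 83 = 49)
I(c) = c/(7 + 4*c) (I(c) = 1/((7 + 4*c)/c) = c/(7 + 4*c))
sqrt(a(-413, -674) + sqrt(I(475) + 184800)) = sqrt(49 + sqrt(475/(7 + 4*475) + 184800)) = sqrt(49 + sqrt(475/(7 + 1900) + 184800)) = sqrt(49 + sqrt(475/1907 + 184800)) = sqrt(49 + sqrt(352414075/1907)) = sqrt(49 + 5*sqrt(26882145641)/1907)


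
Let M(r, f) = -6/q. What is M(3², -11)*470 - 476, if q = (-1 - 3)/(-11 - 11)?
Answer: -15986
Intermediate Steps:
q = 2/11 (q = -4/(-22) = -4*(-1/22) = 2/11 ≈ 0.18182)
M(r, f) = -33 (M(r, f) = -6/2/11 = -6*11/2 = -33)
M(3², -11)*470 - 476 = -33*470 - 476 = -15510 - 476 = -15986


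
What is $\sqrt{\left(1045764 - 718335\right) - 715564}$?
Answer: $i \sqrt{388135} \approx 623.0 i$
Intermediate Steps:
$\sqrt{\left(1045764 - 718335\right) - 715564} = \sqrt{327429 - 715564} = \sqrt{-388135} = i \sqrt{388135}$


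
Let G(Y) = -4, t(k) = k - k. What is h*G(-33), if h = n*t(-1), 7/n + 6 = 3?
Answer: 0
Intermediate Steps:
t(k) = 0
n = -7/3 (n = 7/(-6 + 3) = 7/(-3) = 7*(-1/3) = -7/3 ≈ -2.3333)
h = 0 (h = -7/3*0 = 0)
h*G(-33) = 0*(-4) = 0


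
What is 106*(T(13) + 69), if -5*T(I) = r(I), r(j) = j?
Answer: 35192/5 ≈ 7038.4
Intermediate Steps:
T(I) = -I/5
106*(T(13) + 69) = 106*(-⅕*13 + 69) = 106*(-13/5 + 69) = 106*(332/5) = 35192/5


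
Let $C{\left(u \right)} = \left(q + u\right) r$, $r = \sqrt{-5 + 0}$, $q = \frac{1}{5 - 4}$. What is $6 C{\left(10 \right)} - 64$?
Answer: $-64 + 66 i \sqrt{5} \approx -64.0 + 147.58 i$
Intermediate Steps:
$q = 1$ ($q = 1^{-1} = 1$)
$r = i \sqrt{5}$ ($r = \sqrt{-5} = i \sqrt{5} \approx 2.2361 i$)
$C{\left(u \right)} = i \sqrt{5} \left(1 + u\right)$ ($C{\left(u \right)} = \left(1 + u\right) i \sqrt{5} = i \sqrt{5} \left(1 + u\right)$)
$6 C{\left(10 \right)} - 64 = 6 i \sqrt{5} \left(1 + 10\right) - 64 = 6 i \sqrt{5} \cdot 11 - 64 = 6 \cdot 11 i \sqrt{5} - 64 = 66 i \sqrt{5} - 64 = -64 + 66 i \sqrt{5}$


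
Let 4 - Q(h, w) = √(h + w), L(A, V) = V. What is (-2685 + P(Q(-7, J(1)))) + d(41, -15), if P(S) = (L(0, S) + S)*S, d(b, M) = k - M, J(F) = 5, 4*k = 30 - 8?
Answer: -5273/2 - 16*I*√2 ≈ -2636.5 - 22.627*I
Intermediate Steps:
k = 11/2 (k = (30 - 8)/4 = (¼)*22 = 11/2 ≈ 5.5000)
d(b, M) = 11/2 - M
Q(h, w) = 4 - √(h + w)
P(S) = 2*S² (P(S) = (S + S)*S = (2*S)*S = 2*S²)
(-2685 + P(Q(-7, J(1)))) + d(41, -15) = (-2685 + 2*(4 - √(-7 + 5))²) + (11/2 - 1*(-15)) = (-2685 + 2*(4 - √(-2))²) + (11/2 + 15) = (-2685 + 2*(4 - I*√2)²) + 41/2 = -5329/2 + 2*(4 - I*√2)²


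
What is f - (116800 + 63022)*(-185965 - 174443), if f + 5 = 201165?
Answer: 64809488536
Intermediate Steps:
f = 201160 (f = -5 + 201165 = 201160)
f - (116800 + 63022)*(-185965 - 174443) = 201160 - (116800 + 63022)*(-185965 - 174443) = 201160 - 179822*(-360408) = 201160 - 1*(-64809287376) = 201160 + 64809287376 = 64809488536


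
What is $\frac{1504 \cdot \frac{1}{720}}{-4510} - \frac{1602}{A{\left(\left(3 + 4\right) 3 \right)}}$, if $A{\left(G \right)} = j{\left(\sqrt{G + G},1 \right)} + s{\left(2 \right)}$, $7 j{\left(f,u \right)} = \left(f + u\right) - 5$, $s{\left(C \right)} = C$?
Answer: $- \frac{5689704613}{2942775} + \frac{5607 \sqrt{42}}{29} \approx -680.43$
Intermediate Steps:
$j{\left(f,u \right)} = - \frac{5}{7} + \frac{f}{7} + \frac{u}{7}$ ($j{\left(f,u \right)} = \frac{\left(f + u\right) - 5}{7} = \frac{-5 + f + u}{7} = - \frac{5}{7} + \frac{f}{7} + \frac{u}{7}$)
$A{\left(G \right)} = \frac{10}{7} + \frac{\sqrt{2} \sqrt{G}}{7}$ ($A{\left(G \right)} = \left(- \frac{5}{7} + \frac{\sqrt{G + G}}{7} + \frac{1}{7} \cdot 1\right) + 2 = \left(- \frac{5}{7} + \frac{\sqrt{2 G}}{7} + \frac{1}{7}\right) + 2 = \left(- \frac{5}{7} + \frac{\sqrt{2} \sqrt{G}}{7} + \frac{1}{7}\right) + 2 = \left(- \frac{4}{7} + \frac{\sqrt{2} \sqrt{G}}{7}\right) + 2 = \frac{10}{7} + \frac{\sqrt{2} \sqrt{G}}{7}$)
$\frac{1504 \cdot \frac{1}{720}}{-4510} - \frac{1602}{A{\left(\left(3 + 4\right) 3 \right)}} = \frac{1504 \cdot \frac{1}{720}}{-4510} - \frac{1602}{\frac{10}{7} + \frac{\sqrt{2} \sqrt{\left(3 + 4\right) 3}}{7}} = 1504 \cdot \frac{1}{720} \left(- \frac{1}{4510}\right) - \frac{1602}{\frac{10}{7} + \frac{\sqrt{2} \sqrt{7 \cdot 3}}{7}} = \frac{94}{45} \left(- \frac{1}{4510}\right) - \frac{1602}{\frac{10}{7} + \frac{\sqrt{2} \sqrt{21}}{7}} = - \frac{47}{101475} - \frac{1602}{\frac{10}{7} + \frac{\sqrt{42}}{7}}$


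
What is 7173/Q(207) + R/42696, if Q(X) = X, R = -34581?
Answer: 11077783/327336 ≈ 33.842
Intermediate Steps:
7173/Q(207) + R/42696 = 7173/207 - 34581/42696 = 7173*(1/207) - 34581*1/42696 = 797/23 - 11527/14232 = 11077783/327336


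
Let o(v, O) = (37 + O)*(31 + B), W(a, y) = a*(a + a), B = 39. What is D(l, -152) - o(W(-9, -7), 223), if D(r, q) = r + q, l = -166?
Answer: -18518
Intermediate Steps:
W(a, y) = 2*a² (W(a, y) = a*(2*a) = 2*a²)
o(v, O) = 2590 + 70*O (o(v, O) = (37 + O)*(31 + 39) = (37 + O)*70 = 2590 + 70*O)
D(r, q) = q + r
D(l, -152) - o(W(-9, -7), 223) = (-152 - 166) - (2590 + 70*223) = -318 - (2590 + 15610) = -318 - 1*18200 = -318 - 18200 = -18518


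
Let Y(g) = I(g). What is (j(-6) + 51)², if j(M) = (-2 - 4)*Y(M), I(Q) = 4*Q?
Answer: 38025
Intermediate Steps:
Y(g) = 4*g
j(M) = -24*M (j(M) = (-2 - 4)*(4*M) = -24*M)
(j(-6) + 51)² = (-24*(-6) + 51)² = (144 + 51)² = 195² = 38025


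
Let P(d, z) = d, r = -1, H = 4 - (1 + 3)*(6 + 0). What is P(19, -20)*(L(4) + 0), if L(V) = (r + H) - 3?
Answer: -456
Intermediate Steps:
H = -20 (H = 4 - 4*6 = 4 - 1*24 = 4 - 24 = -20)
L(V) = -24 (L(V) = (-1 - 20) - 3 = -21 - 3 = -24)
P(19, -20)*(L(4) + 0) = 19*(-24 + 0) = 19*(-24) = -456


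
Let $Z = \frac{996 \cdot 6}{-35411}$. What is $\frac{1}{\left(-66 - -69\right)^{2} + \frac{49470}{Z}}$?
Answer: $- \frac{996}{291954731} \approx -3.4115 \cdot 10^{-6}$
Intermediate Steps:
$Z = - \frac{5976}{35411}$ ($Z = 5976 \left(- \frac{1}{35411}\right) = - \frac{5976}{35411} \approx -0.16876$)
$\frac{1}{\left(-66 - -69\right)^{2} + \frac{49470}{Z}} = \frac{1}{\left(-66 - -69\right)^{2} + \frac{49470}{- \frac{5976}{35411}}} = \frac{1}{\left(-66 + 69\right)^{2} + 49470 \left(- \frac{35411}{5976}\right)} = \frac{1}{3^{2} - \frac{291963695}{996}} = \frac{1}{9 - \frac{291963695}{996}} = \frac{1}{- \frac{291954731}{996}} = - \frac{996}{291954731}$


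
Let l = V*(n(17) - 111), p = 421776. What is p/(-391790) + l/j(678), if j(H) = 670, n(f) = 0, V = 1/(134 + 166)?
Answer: -97494787/90517000 ≈ -1.0771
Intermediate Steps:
V = 1/300 ≈ 0.0033333
l = -37/100 (l = (0 - 111)/300 = (1/300)*(-111) = -37/100 ≈ -0.37000)
p/(-391790) + l/j(678) = 421776/(-391790) - 37/100/670 = 421776*(-1/391790) - 37/100*1/670 = -7272/6755 - 37/67000 = -97494787/90517000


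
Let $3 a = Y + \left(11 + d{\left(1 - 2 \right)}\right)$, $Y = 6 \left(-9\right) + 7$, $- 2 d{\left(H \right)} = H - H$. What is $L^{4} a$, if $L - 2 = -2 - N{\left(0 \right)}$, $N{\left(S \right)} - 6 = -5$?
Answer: $-12$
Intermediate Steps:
$N{\left(S \right)} = 1$ ($N{\left(S \right)} = 6 - 5 = 1$)
$d{\left(H \right)} = 0$ ($d{\left(H \right)} = - \frac{H - H}{2} = \left(- \frac{1}{2}\right) 0 = 0$)
$Y = -47$ ($Y = -54 + 7 = -47$)
$L = -1$ ($L = 2 - 3 = -1$)
$a = -12$ ($a = \frac{-47 + \left(11 + 0\right)}{3} = \frac{-47 + 11}{3} = \frac{1}{3} \left(-36\right) = -12$)
$L^{4} a = \left(-1\right)^{4} \left(-12\right) = 1 \left(-12\right) = -12$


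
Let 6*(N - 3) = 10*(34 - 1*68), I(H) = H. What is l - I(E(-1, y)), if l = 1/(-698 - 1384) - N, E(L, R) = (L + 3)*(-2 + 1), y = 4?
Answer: 115897/2082 ≈ 55.666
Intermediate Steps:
E(L, R) = -3 - L (E(L, R) = (3 + L)*(-1) = -3 - L)
N = -161/3 (N = 3 + (10*(34 - 1*68))/6 = 3 + (10*(34 - 68))/6 = 3 + (10*(-34))/6 = 3 + (1/6)*(-340) = 3 - 170/3 = -161/3 ≈ -53.667)
l = 111733/2082 (l = 1/(-698 - 1384) - 1*(-161/3) = 1/(-2082) + 161/3 = -1/2082 + 161/3 = 111733/2082 ≈ 53.666)
l - I(E(-1, y)) = 111733/2082 - (-3 - 1*(-1)) = 111733/2082 - (-3 + 1) = 111733/2082 - 1*(-2) = 111733/2082 + 2 = 115897/2082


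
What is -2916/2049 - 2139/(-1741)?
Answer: -231315/1189103 ≈ -0.19453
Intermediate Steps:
-2916/2049 - 2139/(-1741) = -2916*1/2049 - 2139*(-1/1741) = -972/683 + 2139/1741 = -231315/1189103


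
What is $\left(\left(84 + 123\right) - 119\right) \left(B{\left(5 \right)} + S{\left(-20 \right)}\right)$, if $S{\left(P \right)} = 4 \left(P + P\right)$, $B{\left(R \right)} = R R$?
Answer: $-11880$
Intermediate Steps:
$B{\left(R \right)} = R^{2}$
$S{\left(P \right)} = 8 P$ ($S{\left(P \right)} = 4 \cdot 2 P = 8 P$)
$\left(\left(84 + 123\right) - 119\right) \left(B{\left(5 \right)} + S{\left(-20 \right)}\right) = \left(\left(84 + 123\right) - 119\right) \left(5^{2} + 8 \left(-20\right)\right) = \left(207 - 119\right) \left(25 - 160\right) = 88 \left(-135\right) = -11880$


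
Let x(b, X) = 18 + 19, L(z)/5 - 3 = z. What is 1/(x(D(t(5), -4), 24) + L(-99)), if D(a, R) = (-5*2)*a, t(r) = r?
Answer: -1/443 ≈ -0.0022573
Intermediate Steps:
L(z) = 15 + 5*z
D(a, R) = -10*a
x(b, X) = 37
1/(x(D(t(5), -4), 24) + L(-99)) = 1/(37 + (15 + 5*(-99))) = 1/(37 + (15 - 495)) = 1/(37 - 480) = 1/(-443) = -1/443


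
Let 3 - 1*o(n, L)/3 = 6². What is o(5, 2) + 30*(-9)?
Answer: -369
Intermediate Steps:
o(n, L) = -99 (o(n, L) = 9 - 3*6² = 9 - 3*36 = 9 - 108 = -99)
o(5, 2) + 30*(-9) = -99 + 30*(-9) = -99 - 270 = -369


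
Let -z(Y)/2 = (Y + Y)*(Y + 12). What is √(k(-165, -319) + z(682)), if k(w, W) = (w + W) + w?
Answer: I*√1893881 ≈ 1376.2*I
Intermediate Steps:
k(w, W) = W + 2*w (k(w, W) = (W + w) + w = W + 2*w)
z(Y) = -4*Y*(12 + Y) (z(Y) = -2*(Y + Y)*(Y + 12) = -2*2*Y*(12 + Y) = -4*Y*(12 + Y))
√(k(-165, -319) + z(682)) = √((-319 + 2*(-165)) - 4*682*(12 + 682)) = √((-319 - 330) - 4*682*694) = √(-649 - 1893232) = √(-1893881) = I*√1893881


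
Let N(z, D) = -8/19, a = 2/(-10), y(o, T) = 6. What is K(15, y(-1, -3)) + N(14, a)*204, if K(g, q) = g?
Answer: -1347/19 ≈ -70.895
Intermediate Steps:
a = -⅕ (a = 2*(-⅒) = -⅕ ≈ -0.20000)
N(z, D) = -8/19 (N(z, D) = -8*1/19 = -8/19)
K(15, y(-1, -3)) + N(14, a)*204 = 15 - 8/19*204 = 15 - 1632/19 = -1347/19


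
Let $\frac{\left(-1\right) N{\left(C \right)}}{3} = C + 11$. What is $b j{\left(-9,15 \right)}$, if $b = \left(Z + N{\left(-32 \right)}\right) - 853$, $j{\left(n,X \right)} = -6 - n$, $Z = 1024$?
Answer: $702$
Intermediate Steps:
$N{\left(C \right)} = -33 - 3 C$ ($N{\left(C \right)} = - 3 \left(C + 11\right) = - 3 \left(11 + C\right) = -33 - 3 C$)
$b = 234$ ($b = \left(1024 - -63\right) - 853 = \left(1024 + \left(-33 + 96\right)\right) - 853 = \left(1024 + 63\right) - 853 = 1087 - 853 = 234$)
$b j{\left(-9,15 \right)} = 234 \left(-6 - -9\right) = 234 \left(-6 + 9\right) = 234 \cdot 3 = 702$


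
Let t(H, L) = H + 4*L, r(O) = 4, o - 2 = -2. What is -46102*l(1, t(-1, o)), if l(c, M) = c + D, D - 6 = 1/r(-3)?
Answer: -668479/2 ≈ -3.3424e+5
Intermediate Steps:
o = 0 (o = 2 - 2 = 0)
D = 25/4 (D = 6 + 1/4 = 6 + ¼ = 25/4 ≈ 6.2500)
l(c, M) = 25/4 + c (l(c, M) = c + 25/4 = 25/4 + c)
-46102*l(1, t(-1, o)) = -46102*(25/4 + 1) = -46102*29/4 = -668479/2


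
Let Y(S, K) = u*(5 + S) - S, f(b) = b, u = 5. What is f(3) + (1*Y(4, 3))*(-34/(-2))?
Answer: 700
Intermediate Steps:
Y(S, K) = 25 + 4*S (Y(S, K) = 5*(5 + S) - S = (25 + 5*S) - S = 25 + 4*S)
f(3) + (1*Y(4, 3))*(-34/(-2)) = 3 + (1*(25 + 4*4))*(-34/(-2)) = 3 + (1*(25 + 16))*(-34*(-1/2)) = 3 + (1*41)*17 = 3 + 41*17 = 3 + 697 = 700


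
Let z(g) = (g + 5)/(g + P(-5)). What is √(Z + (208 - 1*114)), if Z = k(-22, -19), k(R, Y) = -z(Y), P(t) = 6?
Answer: 2*√3926/13 ≈ 9.6397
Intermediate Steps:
z(g) = (5 + g)/(6 + g) (z(g) = (g + 5)/(g + 6) = (5 + g)/(6 + g))
k(R, Y) = -(5 + Y)/(6 + Y)
Z = -14/13 (Z = (-5 - 1*(-19))/(6 - 19) = (-5 + 19)/(-13) = -1/13*14 = -14/13 ≈ -1.0769)
√(Z + (208 - 1*114)) = √(-14/13 + (208 - 1*114)) = √(-14/13 + (208 - 114)) = √(-14/13 + 94) = √(1208/13) = 2*√3926/13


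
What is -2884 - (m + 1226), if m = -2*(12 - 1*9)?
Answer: -4104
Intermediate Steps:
m = -6 (m = -2*(12 - 9) = -2*3 = -6)
-2884 - (m + 1226) = -2884 - (-6 + 1226) = -2884 - 1*1220 = -2884 - 1220 = -4104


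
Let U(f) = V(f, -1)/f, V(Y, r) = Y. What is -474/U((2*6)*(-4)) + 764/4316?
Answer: -511255/1079 ≈ -473.82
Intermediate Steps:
U(f) = 1 (U(f) = f/f = 1)
-474/U((2*6)*(-4)) + 764/4316 = -474/1 + 764/4316 = -474*1 + 764*(1/4316) = -474 + 191/1079 = -511255/1079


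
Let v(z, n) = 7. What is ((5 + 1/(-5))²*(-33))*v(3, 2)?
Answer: -133056/25 ≈ -5322.2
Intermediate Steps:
((5 + 1/(-5))²*(-33))*v(3, 2) = ((5 + 1/(-5))²*(-33))*7 = ((5 - ⅕)²*(-33))*7 = ((24/5)²*(-33))*7 = ((576/25)*(-33))*7 = -19008/25*7 = -133056/25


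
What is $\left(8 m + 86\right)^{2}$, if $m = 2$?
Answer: $10404$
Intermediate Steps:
$\left(8 m + 86\right)^{2} = \left(8 \cdot 2 + 86\right)^{2} = \left(16 + 86\right)^{2} = 102^{2} = 10404$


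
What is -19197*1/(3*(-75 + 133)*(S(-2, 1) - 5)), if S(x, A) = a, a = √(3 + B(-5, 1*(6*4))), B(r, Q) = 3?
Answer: 31995/1102 + 6399*√6/1102 ≈ 43.257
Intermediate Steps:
a = √6 (a = √(3 + 3) = √6 ≈ 2.4495)
S(x, A) = √6
-19197*1/(3*(-75 + 133)*(S(-2, 1) - 5)) = -19197*1/(3*(-75 + 133)*(√6 - 5)) = -19197*1/(174*(-5 + √6)) = -19197*1/(58*(-15 + 3*√6)) = -19197/(-870 + 174*√6)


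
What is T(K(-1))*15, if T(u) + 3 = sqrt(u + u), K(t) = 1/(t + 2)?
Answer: -45 + 15*sqrt(2) ≈ -23.787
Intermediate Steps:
K(t) = 1/(2 + t)
T(u) = -3 + sqrt(2)*sqrt(u) (T(u) = -3 + sqrt(u + u) = -3 + sqrt(2*u) = -3 + sqrt(2)*sqrt(u))
T(K(-1))*15 = (-3 + sqrt(2)*sqrt(1/(2 - 1)))*15 = (-3 + sqrt(2)*sqrt(1/1))*15 = (-3 + sqrt(2)*sqrt(1))*15 = (-3 + sqrt(2)*1)*15 = (-3 + sqrt(2))*15 = -45 + 15*sqrt(2)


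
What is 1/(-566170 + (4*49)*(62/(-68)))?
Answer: -17/9627928 ≈ -1.7657e-6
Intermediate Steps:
1/(-566170 + (4*49)*(62/(-68))) = 1/(-566170 + 196*(62*(-1/68))) = 1/(-566170 + 196*(-31/34)) = 1/(-566170 - 3038/17) = 1/(-9627928/17) = -17/9627928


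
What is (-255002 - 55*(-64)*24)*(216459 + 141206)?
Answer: -60989751130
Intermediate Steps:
(-255002 - 55*(-64)*24)*(216459 + 141206) = (-255002 + 3520*24)*357665 = (-255002 + 84480)*357665 = -170522*357665 = -60989751130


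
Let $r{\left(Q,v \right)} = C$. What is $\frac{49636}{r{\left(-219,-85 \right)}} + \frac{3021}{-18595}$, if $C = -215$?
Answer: $- \frac{184726187}{799585} \approx -231.03$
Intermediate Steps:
$r{\left(Q,v \right)} = -215$
$\frac{49636}{r{\left(-219,-85 \right)}} + \frac{3021}{-18595} = \frac{49636}{-215} + \frac{3021}{-18595} = 49636 \left(- \frac{1}{215}\right) + 3021 \left(- \frac{1}{18595}\right) = - \frac{49636}{215} - \frac{3021}{18595} = - \frac{184726187}{799585}$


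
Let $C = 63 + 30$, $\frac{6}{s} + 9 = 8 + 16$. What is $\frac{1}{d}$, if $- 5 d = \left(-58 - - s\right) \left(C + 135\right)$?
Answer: $\frac{25}{65664} \approx 0.00038073$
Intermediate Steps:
$s = \frac{2}{5}$ ($s = \frac{6}{-9 + \left(8 + 16\right)} = \frac{6}{-9 + 24} = \frac{6}{15} = 6 \cdot \frac{1}{15} = \frac{2}{5} \approx 0.4$)
$C = 93$
$d = \frac{65664}{25}$ ($d = - \frac{\left(-58 - \left(-1\right) \frac{2}{5}\right) \left(93 + 135\right)}{5} = - \frac{\left(-58 - - \frac{2}{5}\right) 228}{5} = - \frac{\left(-58 + \frac{2}{5}\right) 228}{5} = - \frac{\left(- \frac{288}{5}\right) 228}{5} = \left(- \frac{1}{5}\right) \left(- \frac{65664}{5}\right) = \frac{65664}{25} \approx 2626.6$)
$\frac{1}{d} = \frac{1}{\frac{65664}{25}} = \frac{25}{65664}$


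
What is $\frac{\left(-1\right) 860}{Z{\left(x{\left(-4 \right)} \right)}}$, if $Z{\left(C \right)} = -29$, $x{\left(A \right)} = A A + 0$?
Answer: $\frac{860}{29} \approx 29.655$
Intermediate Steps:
$x{\left(A \right)} = A^{2}$ ($x{\left(A \right)} = A^{2} + 0 = A^{2}$)
$\frac{\left(-1\right) 860}{Z{\left(x{\left(-4 \right)} \right)}} = \frac{\left(-1\right) 860}{-29} = \left(-860\right) \left(- \frac{1}{29}\right) = \frac{860}{29}$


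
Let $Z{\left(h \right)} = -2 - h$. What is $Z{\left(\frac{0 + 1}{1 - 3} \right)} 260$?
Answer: $-390$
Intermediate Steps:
$Z{\left(\frac{0 + 1}{1 - 3} \right)} 260 = \left(-2 - \frac{0 + 1}{1 - 3}\right) 260 = \left(-2 - 1 \frac{1}{-2}\right) 260 = \left(-2 - 1 \left(- \frac{1}{2}\right)\right) 260 = \left(-2 - - \frac{1}{2}\right) 260 = \left(-2 + \frac{1}{2}\right) 260 = \left(- \frac{3}{2}\right) 260 = -390$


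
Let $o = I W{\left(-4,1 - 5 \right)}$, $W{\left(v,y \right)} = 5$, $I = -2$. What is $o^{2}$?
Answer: $100$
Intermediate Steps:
$o = -10$ ($o = \left(-2\right) 5 = -10$)
$o^{2} = \left(-10\right)^{2} = 100$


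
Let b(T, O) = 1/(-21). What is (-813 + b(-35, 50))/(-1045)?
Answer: 17074/21945 ≈ 0.77804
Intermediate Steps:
b(T, O) = -1/21
(-813 + b(-35, 50))/(-1045) = (-813 - 1/21)/(-1045) = -17074/21*(-1/1045) = 17074/21945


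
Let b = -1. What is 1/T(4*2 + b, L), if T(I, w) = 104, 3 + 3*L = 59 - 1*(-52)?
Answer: 1/104 ≈ 0.0096154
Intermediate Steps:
L = 36 (L = -1 + (59 - 1*(-52))/3 = -1 + (59 + 52)/3 = -1 + (1/3)*111 = -1 + 37 = 36)
1/T(4*2 + b, L) = 1/104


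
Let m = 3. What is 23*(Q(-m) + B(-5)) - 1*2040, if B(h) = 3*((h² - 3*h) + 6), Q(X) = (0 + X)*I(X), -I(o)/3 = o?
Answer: 513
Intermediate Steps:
I(o) = -3*o
Q(X) = -3*X² (Q(X) = (0 + X)*(-3*X) = X*(-3*X) = -3*X²)
B(h) = 18 - 9*h + 3*h² (B(h) = 3*(6 + h² - 3*h) = 18 - 9*h + 3*h²)
23*(Q(-m) + B(-5)) - 1*2040 = 23*(-3*(-1*3)² + (18 - 9*(-5) + 3*(-5)²)) - 1*2040 = 23*(-3*(-3)² + (18 + 45 + 3*25)) - 2040 = 23*(-3*9 + (18 + 45 + 75)) - 2040 = 23*(-27 + 138) - 2040 = 23*111 - 2040 = 2553 - 2040 = 513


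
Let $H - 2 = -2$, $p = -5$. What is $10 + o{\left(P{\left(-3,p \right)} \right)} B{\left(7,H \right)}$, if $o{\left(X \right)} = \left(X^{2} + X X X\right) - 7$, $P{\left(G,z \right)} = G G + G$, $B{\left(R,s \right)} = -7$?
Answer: $-1705$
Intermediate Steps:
$H = 0$ ($H = 2 - 2 = 0$)
$P{\left(G,z \right)} = G + G^{2}$ ($P{\left(G,z \right)} = G^{2} + G = G + G^{2}$)
$o{\left(X \right)} = -7 + X^{2} + X^{3}$ ($o{\left(X \right)} = \left(X^{2} + X^{2} X\right) - 7 = \left(X^{2} + X^{3}\right) - 7 = -7 + X^{2} + X^{3}$)
$10 + o{\left(P{\left(-3,p \right)} \right)} B{\left(7,H \right)} = 10 + \left(-7 + \left(- 3 \left(1 - 3\right)\right)^{2} + \left(- 3 \left(1 - 3\right)\right)^{3}\right) \left(-7\right) = 10 + \left(-7 + \left(\left(-3\right) \left(-2\right)\right)^{2} + \left(\left(-3\right) \left(-2\right)\right)^{3}\right) \left(-7\right) = 10 + \left(-7 + 6^{2} + 6^{3}\right) \left(-7\right) = 10 + \left(-7 + 36 + 216\right) \left(-7\right) = 10 + 245 \left(-7\right) = 10 - 1715 = -1705$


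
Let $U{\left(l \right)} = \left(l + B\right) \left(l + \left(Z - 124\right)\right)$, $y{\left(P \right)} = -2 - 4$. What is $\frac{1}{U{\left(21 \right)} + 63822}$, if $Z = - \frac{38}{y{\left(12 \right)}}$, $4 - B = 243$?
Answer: $\frac{3}{254686} \approx 1.1779 \cdot 10^{-5}$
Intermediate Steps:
$B = -239$ ($B = 4 - 243 = -239$)
$y{\left(P \right)} = -6$
$Z = \frac{19}{3}$ ($Z = - \frac{38}{-6} = \left(-38\right) \left(- \frac{1}{6}\right) = \frac{19}{3} \approx 6.3333$)
$U{\left(l \right)} = \left(-239 + l\right) \left(- \frac{353}{3} + l\right)$ ($U{\left(l \right)} = \left(l - 239\right) \left(l + \left(\frac{19}{3} - 124\right)\right) = \left(-239 + l\right) \left(l + \left(\frac{19}{3} - 124\right)\right) = \left(-239 + l\right) \left(l - \frac{353}{3}\right) = \left(-239 + l\right) \left(- \frac{353}{3} + l\right)$)
$\frac{1}{U{\left(21 \right)} + 63822} = \frac{1}{\left(\frac{84367}{3} + 21^{2} - 7490\right) + 63822} = \frac{1}{\left(\frac{84367}{3} + 441 - 7490\right) + 63822} = \frac{1}{\frac{63220}{3} + 63822} = \frac{1}{\frac{254686}{3}} = \frac{3}{254686}$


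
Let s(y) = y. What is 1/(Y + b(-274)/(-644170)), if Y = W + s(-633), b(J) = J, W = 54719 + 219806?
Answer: 322085/88216504957 ≈ 3.6511e-6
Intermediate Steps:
W = 274525
Y = 273892 (Y = 274525 - 633 = 273892)
1/(Y + b(-274)/(-644170)) = 1/(273892 - 274/(-644170)) = 1/(273892 - 274*(-1/644170)) = 1/(273892 + 137/322085) = 1/(88216504957/322085) = 322085/88216504957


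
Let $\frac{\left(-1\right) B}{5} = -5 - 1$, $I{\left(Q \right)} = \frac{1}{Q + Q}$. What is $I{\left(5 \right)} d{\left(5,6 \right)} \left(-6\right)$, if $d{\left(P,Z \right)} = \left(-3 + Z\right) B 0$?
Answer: $0$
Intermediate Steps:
$I{\left(Q \right)} = \frac{1}{2 Q}$
$B = 30$ ($B = - 5 \left(-5 - 1\right) = \left(-5\right) \left(-6\right) = 30$)
$d{\left(P,Z \right)} = 0$ ($d{\left(P,Z \right)} = \left(-3 + Z\right) 30 \cdot 0 = \left(-90 + 30 Z\right) 0 = 0$)
$I{\left(5 \right)} d{\left(5,6 \right)} \left(-6\right) = \frac{1}{2 \cdot 5} \cdot 0 \left(-6\right) = \frac{1}{2} \cdot \frac{1}{5} \cdot 0 \left(-6\right) = \frac{1}{10} \cdot 0 \left(-6\right) = 0 \left(-6\right) = 0$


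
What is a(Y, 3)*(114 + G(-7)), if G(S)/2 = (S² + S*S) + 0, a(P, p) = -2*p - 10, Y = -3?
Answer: -4960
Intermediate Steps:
a(P, p) = -10 - 2*p
G(S) = 4*S² (G(S) = 2*((S² + S*S) + 0) = 2*((S² + S²) + 0) = 2*(2*S² + 0) = 2*(2*S²) = 4*S²)
a(Y, 3)*(114 + G(-7)) = (-10 - 2*3)*(114 + 4*(-7)²) = (-10 - 6)*(114 + 4*49) = -16*(114 + 196) = -16*310 = -4960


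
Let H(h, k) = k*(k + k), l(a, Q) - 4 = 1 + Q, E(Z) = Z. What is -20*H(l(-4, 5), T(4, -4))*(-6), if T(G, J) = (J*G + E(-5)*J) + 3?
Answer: 11760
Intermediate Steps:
l(a, Q) = 5 + Q (l(a, Q) = 4 + (1 + Q) = 5 + Q)
T(G, J) = 3 - 5*J + G*J (T(G, J) = (J*G - 5*J) + 3 = (G*J - 5*J) + 3 = (-5*J + G*J) + 3 = 3 - 5*J + G*J)
H(h, k) = 2*k**2 (H(h, k) = k*(2*k) = 2*k**2)
-20*H(l(-4, 5), T(4, -4))*(-6) = -40*(3 - 5*(-4) + 4*(-4))**2*(-6) = -40*(3 + 20 - 16)**2*(-6) = -40*7**2*(-6) = -40*49*(-6) = -20*98*(-6) = -1960*(-6) = 11760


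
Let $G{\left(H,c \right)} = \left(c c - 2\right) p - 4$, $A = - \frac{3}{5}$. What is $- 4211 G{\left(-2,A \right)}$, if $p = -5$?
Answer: $- \frac{88431}{5} \approx -17686.0$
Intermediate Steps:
$A = - \frac{3}{5}$ ($A = \left(-3\right) \frac{1}{5} = - \frac{3}{5} \approx -0.6$)
$G{\left(H,c \right)} = 6 - 5 c^{2}$ ($G{\left(H,c \right)} = \left(c c - 2\right) \left(-5\right) - 4 = \left(c^{2} - 2\right) \left(-5\right) - 4 = \left(-2 + c^{2}\right) \left(-5\right) - 4 = \left(10 - 5 c^{2}\right) - 4 = 6 - 5 c^{2}$)
$- 4211 G{\left(-2,A \right)} = - 4211 \left(6 - 5 \left(- \frac{3}{5}\right)^{2}\right) = - 4211 \left(6 - \frac{9}{5}\right) = \left(-4211\right) \frac{21}{5} = - \frac{88431}{5}$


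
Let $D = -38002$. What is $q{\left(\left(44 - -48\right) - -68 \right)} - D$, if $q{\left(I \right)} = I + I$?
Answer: $38322$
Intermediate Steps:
$q{\left(I \right)} = 2 I$
$q{\left(\left(44 - -48\right) - -68 \right)} - D = 2 \left(\left(44 - -48\right) - -68\right) - -38002 = 2 \left(\left(44 + 48\right) + 68\right) + 38002 = 2 \left(92 + 68\right) + 38002 = 2 \cdot 160 + 38002 = 320 + 38002 = 38322$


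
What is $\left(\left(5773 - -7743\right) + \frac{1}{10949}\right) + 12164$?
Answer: $\frac{281170321}{10949} \approx 25680.0$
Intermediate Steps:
$\left(\left(5773 - -7743\right) + \frac{1}{10949}\right) + 12164 = \left(\left(5773 + 7743\right) + \frac{1}{10949}\right) + 12164 = \left(13516 + \frac{1}{10949}\right) + 12164 = \frac{147986685}{10949} + 12164 = \frac{281170321}{10949}$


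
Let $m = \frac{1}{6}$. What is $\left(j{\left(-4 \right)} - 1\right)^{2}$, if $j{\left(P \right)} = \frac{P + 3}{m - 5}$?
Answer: $\frac{529}{841} \approx 0.62901$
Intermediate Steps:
$m = \frac{1}{6} \approx 0.16667$
$j{\left(P \right)} = - \frac{18}{29} - \frac{6 P}{29}$ ($j{\left(P \right)} = \frac{P + 3}{\frac{1}{6} - 5} = \frac{3 + P}{- \frac{29}{6}} = \left(3 + P\right) \left(- \frac{6}{29}\right) = - \frac{18}{29} - \frac{6 P}{29}$)
$\left(j{\left(-4 \right)} - 1\right)^{2} = \left(\left(- \frac{18}{29} - - \frac{24}{29}\right) - 1\right)^{2} = \left(\left(- \frac{18}{29} + \frac{24}{29}\right) - 1\right)^{2} = \left(\frac{6}{29} - 1\right)^{2} = \left(- \frac{23}{29}\right)^{2} = \frac{529}{841}$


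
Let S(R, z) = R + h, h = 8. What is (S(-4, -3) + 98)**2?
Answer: 10404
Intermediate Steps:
S(R, z) = 8 + R (S(R, z) = R + 8 = 8 + R)
(S(-4, -3) + 98)**2 = ((8 - 4) + 98)**2 = (4 + 98)**2 = 102**2 = 10404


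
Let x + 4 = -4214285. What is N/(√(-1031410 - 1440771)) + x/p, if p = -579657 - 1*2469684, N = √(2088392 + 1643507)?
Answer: 1404763/1016447 - I*√9225929801719/2472181 ≈ 1.382 - 1.2286*I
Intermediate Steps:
x = -4214289 (x = -4 - 4214285 = -4214289)
N = √3731899 ≈ 1931.8
p = -3049341 (p = -579657 - 2469684 = -3049341)
N/(√(-1031410 - 1440771)) + x/p = √3731899/(√(-1031410 - 1440771)) - 4214289/(-3049341) = √3731899/(√(-2472181)) - 4214289*(-1/3049341) = √3731899/((I*√2472181)) + 1404763/1016447 = √3731899*(-I*√2472181/2472181) + 1404763/1016447 = -I*√9225929801719/2472181 + 1404763/1016447 = 1404763/1016447 - I*√9225929801719/2472181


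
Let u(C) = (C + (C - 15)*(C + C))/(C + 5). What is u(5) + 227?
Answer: 435/2 ≈ 217.50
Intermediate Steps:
u(C) = (C + 2*C*(-15 + C))/(5 + C) (u(C) = (C + (-15 + C)*(2*C))/(5 + C) = (C + 2*C*(-15 + C))/(5 + C))
u(5) + 227 = 5*(-29 + 2*5)/(5 + 5) + 227 = 5*(-29 + 10)/10 + 227 = 5*(1/10)*(-19) + 227 = -19/2 + 227 = 435/2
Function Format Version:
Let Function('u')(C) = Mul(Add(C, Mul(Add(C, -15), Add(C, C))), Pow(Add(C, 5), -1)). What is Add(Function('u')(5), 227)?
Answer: Rational(435, 2) ≈ 217.50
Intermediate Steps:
Function('u')(C) = Mul(Pow(Add(5, C), -1), Add(C, Mul(2, C, Add(-15, C)))) (Function('u')(C) = Mul(Add(C, Mul(Add(-15, C), Mul(2, C))), Pow(Add(5, C), -1)) = Mul(Add(C, Mul(2, C, Add(-15, C))), Pow(Add(5, C), -1)) = Mul(Pow(Add(5, C), -1), Add(C, Mul(2, C, Add(-15, C)))))
Add(Function('u')(5), 227) = Add(Mul(5, Pow(Add(5, 5), -1), Add(-29, Mul(2, 5))), 227) = Add(Mul(5, Pow(10, -1), Add(-29, 10)), 227) = Add(Mul(5, Rational(1, 10), -19), 227) = Add(Rational(-19, 2), 227) = Rational(435, 2)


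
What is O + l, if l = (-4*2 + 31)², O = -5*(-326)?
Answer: 2159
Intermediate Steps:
O = 1630
l = 529 (l = (-8 + 31)² = 23² = 529)
O + l = 1630 + 529 = 2159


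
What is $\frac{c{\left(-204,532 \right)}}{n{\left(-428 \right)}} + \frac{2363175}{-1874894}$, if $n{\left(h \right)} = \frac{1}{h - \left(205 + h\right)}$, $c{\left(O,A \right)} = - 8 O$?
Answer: $- \frac{627266899815}{1874894} \approx -3.3456 \cdot 10^{5}$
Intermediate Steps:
$n{\left(h \right)} = - \frac{1}{205}$ ($n{\left(h \right)} = \frac{1}{-205} = - \frac{1}{205}$)
$\frac{c{\left(-204,532 \right)}}{n{\left(-428 \right)}} + \frac{2363175}{-1874894} = \frac{\left(-8\right) \left(-204\right)}{- \frac{1}{205}} + \frac{2363175}{-1874894} = 1632 \left(-205\right) + 2363175 \left(- \frac{1}{1874894}\right) = -334560 - \frac{2363175}{1874894} = - \frac{627266899815}{1874894}$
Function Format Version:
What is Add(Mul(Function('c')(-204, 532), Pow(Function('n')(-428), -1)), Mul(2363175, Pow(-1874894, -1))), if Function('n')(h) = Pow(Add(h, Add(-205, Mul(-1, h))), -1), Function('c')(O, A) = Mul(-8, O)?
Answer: Rational(-627266899815, 1874894) ≈ -3.3456e+5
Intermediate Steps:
Function('n')(h) = Rational(-1, 205) (Function('n')(h) = Pow(-205, -1) = Rational(-1, 205))
Add(Mul(Function('c')(-204, 532), Pow(Function('n')(-428), -1)), Mul(2363175, Pow(-1874894, -1))) = Add(Mul(Mul(-8, -204), Pow(Rational(-1, 205), -1)), Mul(2363175, Pow(-1874894, -1))) = Add(Mul(1632, -205), Mul(2363175, Rational(-1, 1874894))) = Add(-334560, Rational(-2363175, 1874894)) = Rational(-627266899815, 1874894)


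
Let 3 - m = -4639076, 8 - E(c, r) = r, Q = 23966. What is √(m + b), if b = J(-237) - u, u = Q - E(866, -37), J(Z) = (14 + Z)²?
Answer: √4664887 ≈ 2159.8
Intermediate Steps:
E(c, r) = 8 - r
u = 23921 (u = 23966 - (8 - 1*(-37)) = 23966 - (8 + 37) = 23966 - 1*45 = 23966 - 45 = 23921)
m = 4639079 (m = 3 - 1*(-4639076) = 3 + 4639076 = 4639079)
b = 25808 (b = (14 - 237)² - 1*23921 = (-223)² - 23921 = 49729 - 23921 = 25808)
√(m + b) = √(4639079 + 25808) = √4664887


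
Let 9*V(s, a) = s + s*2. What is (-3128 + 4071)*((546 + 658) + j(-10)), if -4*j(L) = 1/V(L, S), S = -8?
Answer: 45417709/40 ≈ 1.1354e+6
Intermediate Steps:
V(s, a) = s/3 (V(s, a) = (s + s*2)/9 = (s + 2*s)/9 = (3*s)/9 = s/3)
j(L) = -3/(4*L) (j(L) = -3/L/4 = -3/(4*L))
(-3128 + 4071)*((546 + 658) + j(-10)) = (-3128 + 4071)*((546 + 658) - 3/4/(-10)) = 943*(1204 - 3/4*(-1/10)) = 943*(1204 + 3/40) = 943*(48163/40) = 45417709/40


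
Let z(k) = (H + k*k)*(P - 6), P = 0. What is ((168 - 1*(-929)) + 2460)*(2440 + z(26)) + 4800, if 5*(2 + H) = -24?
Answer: -27990932/5 ≈ -5.5982e+6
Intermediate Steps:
H = -34/5 (H = -2 + (1/5)*(-24) = -2 - 24/5 = -34/5 ≈ -6.8000)
z(k) = 204/5 - 6*k**2 (z(k) = (-34/5 + k*k)*(0 - 6) = (-34/5 + k**2)*(-6) = 204/5 - 6*k**2)
((168 - 1*(-929)) + 2460)*(2440 + z(26)) + 4800 = ((168 - 1*(-929)) + 2460)*(2440 + (204/5 - 6*26**2)) + 4800 = ((168 + 929) + 2460)*(2440 + (204/5 - 6*676)) + 4800 = (1097 + 2460)*(2440 + (204/5 - 4056)) + 4800 = 3557*(2440 - 20076/5) + 4800 = 3557*(-7876/5) + 4800 = -28014932/5 + 4800 = -27990932/5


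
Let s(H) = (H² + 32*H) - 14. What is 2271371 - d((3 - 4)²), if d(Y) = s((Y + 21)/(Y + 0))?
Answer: 2270197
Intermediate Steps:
s(H) = -14 + H² + 32*H
d(Y) = -14 + (21 + Y)²/Y² + 32*(21 + Y)/Y (d(Y) = -14 + ((Y + 21)/(Y + 0))² + 32*((Y + 21)/(Y + 0)) = -14 + ((21 + Y)/Y)² + 32*((21 + Y)/Y) = -14 + (21 + Y)²/Y² + 32*(21 + Y)/Y)
2271371 - d((3 - 4)²) = 2271371 - (19 + 441/((3 - 4)²)² + 714/((3 - 4)²)) = 2271371 - (19 + 441/((-1)²)² + 714/((-1)²)) = 2271371 - (19 + 441/1² + 714/1) = 2271371 - (19 + 441*1 + 714*1) = 2271371 - (19 + 441 + 714) = 2271371 - 1*1174 = 2271371 - 1174 = 2270197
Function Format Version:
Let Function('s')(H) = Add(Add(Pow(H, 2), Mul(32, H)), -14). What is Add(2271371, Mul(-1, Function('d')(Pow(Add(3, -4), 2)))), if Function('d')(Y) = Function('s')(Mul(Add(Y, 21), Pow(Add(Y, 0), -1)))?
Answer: 2270197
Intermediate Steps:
Function('s')(H) = Add(-14, Pow(H, 2), Mul(32, H))
Function('d')(Y) = Add(-14, Mul(Pow(Y, -2), Pow(Add(21, Y), 2)), Mul(32, Pow(Y, -1), Add(21, Y))) (Function('d')(Y) = Add(-14, Pow(Mul(Add(Y, 21), Pow(Add(Y, 0), -1)), 2), Mul(32, Mul(Add(Y, 21), Pow(Add(Y, 0), -1)))) = Add(-14, Pow(Mul(Add(21, Y), Pow(Y, -1)), 2), Mul(32, Mul(Add(21, Y), Pow(Y, -1)))) = Add(-14, Pow(Mul(Pow(Y, -1), Add(21, Y)), 2), Mul(32, Mul(Pow(Y, -1), Add(21, Y)))) = Add(-14, Mul(Pow(Y, -2), Pow(Add(21, Y), 2)), Mul(32, Pow(Y, -1), Add(21, Y))))
Add(2271371, Mul(-1, Function('d')(Pow(Add(3, -4), 2)))) = Add(2271371, Mul(-1, Add(19, Mul(441, Pow(Pow(Add(3, -4), 2), -2)), Mul(714, Pow(Pow(Add(3, -4), 2), -1))))) = Add(2271371, Mul(-1, Add(19, Mul(441, Pow(Pow(-1, 2), -2)), Mul(714, Pow(Pow(-1, 2), -1))))) = Add(2271371, Mul(-1, Add(19, Mul(441, Pow(1, -2)), Mul(714, Pow(1, -1))))) = Add(2271371, Mul(-1, Add(19, Mul(441, 1), Mul(714, 1)))) = Add(2271371, Mul(-1, Add(19, 441, 714))) = Add(2271371, Mul(-1, 1174)) = Add(2271371, -1174) = 2270197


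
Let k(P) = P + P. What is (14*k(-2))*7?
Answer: -392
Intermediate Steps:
k(P) = 2*P
(14*k(-2))*7 = (14*(2*(-2)))*7 = (14*(-4))*7 = -56*7 = -392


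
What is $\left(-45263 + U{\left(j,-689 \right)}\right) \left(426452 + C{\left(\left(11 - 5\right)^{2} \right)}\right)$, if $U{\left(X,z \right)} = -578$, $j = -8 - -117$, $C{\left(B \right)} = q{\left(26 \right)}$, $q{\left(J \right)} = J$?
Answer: $-19550177998$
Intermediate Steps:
$C{\left(B \right)} = 26$
$j = 109$ ($j = -8 + 117 = 109$)
$\left(-45263 + U{\left(j,-689 \right)}\right) \left(426452 + C{\left(\left(11 - 5\right)^{2} \right)}\right) = \left(-45263 - 578\right) \left(426452 + 26\right) = \left(-45841\right) 426478 = -19550177998$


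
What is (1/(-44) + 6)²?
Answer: 69169/1936 ≈ 35.728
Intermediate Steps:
(1/(-44) + 6)² = (-1/44 + 6)² = (263/44)² = 69169/1936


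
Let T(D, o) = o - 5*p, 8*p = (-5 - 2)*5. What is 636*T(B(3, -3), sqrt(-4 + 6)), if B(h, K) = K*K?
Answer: 27825/2 + 636*sqrt(2) ≈ 14812.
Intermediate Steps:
p = -35/8 (p = ((-5 - 2)*5)/8 = (-7*5)/8 = (1/8)*(-35) = -35/8 ≈ -4.3750)
B(h, K) = K**2
T(D, o) = 175/8 + o (T(D, o) = o - 5*(-35/8) = o + 175/8 = 175/8 + o)
636*T(B(3, -3), sqrt(-4 + 6)) = 636*(175/8 + sqrt(-4 + 6)) = 636*(175/8 + sqrt(2)) = 27825/2 + 636*sqrt(2)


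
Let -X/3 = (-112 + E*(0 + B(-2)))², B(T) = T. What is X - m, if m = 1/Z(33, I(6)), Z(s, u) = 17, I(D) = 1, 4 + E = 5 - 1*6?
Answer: -530605/17 ≈ -31212.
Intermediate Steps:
E = -5 (E = -4 + (5 - 1*6) = -4 + (5 - 6) = -4 - 1 = -5)
m = 1/17 ≈ 0.058824
X = -31212 (X = -3*(-112 - 5*(0 - 2))² = -3*(-112 - 5*(-2))² = -3*(-112 + 10)² = -3*(-102)² = -3*10404 = -31212)
X - m = -31212 - 1*1/17 = -31212 - 1/17 = -530605/17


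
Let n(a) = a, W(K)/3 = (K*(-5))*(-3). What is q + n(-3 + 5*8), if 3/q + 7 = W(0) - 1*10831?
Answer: 401003/10838 ≈ 37.000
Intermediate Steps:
W(K) = 45*K (W(K) = 3*((K*(-5))*(-3)) = 3*(-5*K*(-3)) = 3*(15*K) = 45*K)
q = -3/10838 (q = 3/(-7 + (45*0 - 1*10831)) = 3/(-7 + (0 - 10831)) = 3/(-7 - 10831) = 3/(-10838) = 3*(-1/10838) = -3/10838 ≈ -0.00027680)
q + n(-3 + 5*8) = -3/10838 + (-3 + 5*8) = -3/10838 + (-3 + 40) = -3/10838 + 37 = 401003/10838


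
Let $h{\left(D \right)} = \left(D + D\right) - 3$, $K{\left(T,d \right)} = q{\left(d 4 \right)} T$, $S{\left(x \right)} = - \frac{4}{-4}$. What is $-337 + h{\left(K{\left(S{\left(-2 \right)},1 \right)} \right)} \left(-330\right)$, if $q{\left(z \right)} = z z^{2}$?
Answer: $-41587$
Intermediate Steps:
$S{\left(x \right)} = 1$ ($S{\left(x \right)} = \left(-4\right) \left(- \frac{1}{4}\right) = 1$)
$q{\left(z \right)} = z^{3}$
$K{\left(T,d \right)} = 64 T d^{3}$ ($K{\left(T,d \right)} = \left(d 4\right)^{3} T = \left(4 d\right)^{3} T = 64 d^{3} T = 64 T d^{3}$)
$h{\left(D \right)} = -3 + 2 D$ ($h{\left(D \right)} = 2 D - 3 = -3 + 2 D$)
$-337 + h{\left(K{\left(S{\left(-2 \right)},1 \right)} \right)} \left(-330\right) = -337 + \left(-3 + 2 \cdot 64 \cdot 1 \cdot 1^{3}\right) \left(-330\right) = -337 + \left(-3 + 2 \cdot 64 \cdot 1 \cdot 1\right) \left(-330\right) = -337 + \left(-3 + 2 \cdot 64\right) \left(-330\right) = -337 + \left(-3 + 128\right) \left(-330\right) = -337 + 125 \left(-330\right) = -337 - 41250 = -41587$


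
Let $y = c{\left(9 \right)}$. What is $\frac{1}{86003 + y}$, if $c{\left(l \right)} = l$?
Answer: $\frac{1}{86012} \approx 1.1626 \cdot 10^{-5}$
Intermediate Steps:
$y = 9$
$\frac{1}{86003 + y} = \frac{1}{86003 + 9} = \frac{1}{86012}$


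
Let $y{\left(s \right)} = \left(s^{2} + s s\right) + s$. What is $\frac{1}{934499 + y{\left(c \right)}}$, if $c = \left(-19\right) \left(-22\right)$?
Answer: $\frac{1}{1284365} \approx 7.7859 \cdot 10^{-7}$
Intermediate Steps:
$c = 418$
$y{\left(s \right)} = s + 2 s^{2}$ ($y{\left(s \right)} = \left(s^{2} + s^{2}\right) + s = 2 s^{2} + s = s + 2 s^{2}$)
$\frac{1}{934499 + y{\left(c \right)}} = \frac{1}{934499 + 418 \left(1 + 2 \cdot 418\right)} = \frac{1}{934499 + 418 \left(1 + 836\right)} = \frac{1}{934499 + 418 \cdot 837} = \frac{1}{934499 + 349866} = \frac{1}{1284365}$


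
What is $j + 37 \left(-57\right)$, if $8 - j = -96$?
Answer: $-2005$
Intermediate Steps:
$j = 104$ ($j = 8 - -96 = 8 + 96 = 104$)
$j + 37 \left(-57\right) = 104 + 37 \left(-57\right) = 104 - 2109 = -2005$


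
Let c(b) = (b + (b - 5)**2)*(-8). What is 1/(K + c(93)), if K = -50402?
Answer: -1/113098 ≈ -8.8419e-6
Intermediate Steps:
c(b) = -8*b - 8*(-5 + b)**2 (c(b) = (b + (-5 + b)**2)*(-8) = -8*b - 8*(-5 + b)**2)
1/(K + c(93)) = 1/(-50402 + (-8*93 - 8*(-5 + 93)**2)) = 1/(-50402 + (-744 - 8*88**2)) = 1/(-50402 + (-744 - 8*7744)) = 1/(-50402 + (-744 - 61952)) = 1/(-50402 - 62696) = 1/(-113098) = -1/113098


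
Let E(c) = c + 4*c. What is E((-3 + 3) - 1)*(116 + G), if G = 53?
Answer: -845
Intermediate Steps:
E(c) = 5*c
E((-3 + 3) - 1)*(116 + G) = (5*((-3 + 3) - 1))*(116 + 53) = (5*(0 - 1))*169 = (5*(-1))*169 = -5*169 = -845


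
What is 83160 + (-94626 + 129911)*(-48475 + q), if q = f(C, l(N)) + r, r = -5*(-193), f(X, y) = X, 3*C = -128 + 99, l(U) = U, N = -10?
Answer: -5029944835/3 ≈ -1.6766e+9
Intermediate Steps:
C = -29/3 (C = (-128 + 99)/3 = (⅓)*(-29) = -29/3 ≈ -9.6667)
r = 965
q = 2866/3 (q = -29/3 + 965 = 2866/3 ≈ 955.33)
83160 + (-94626 + 129911)*(-48475 + q) = 83160 + (-94626 + 129911)*(-48475 + 2866/3) = 83160 + 35285*(-142559/3) = 83160 - 5030194315/3 = -5029944835/3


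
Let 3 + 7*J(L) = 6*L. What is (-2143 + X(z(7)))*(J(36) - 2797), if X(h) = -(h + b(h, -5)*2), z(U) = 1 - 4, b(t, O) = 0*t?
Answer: 41443240/7 ≈ 5.9205e+6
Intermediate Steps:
J(L) = -3/7 + 6*L/7 (J(L) = -3/7 + (6*L)/7 = -3/7 + 6*L/7)
b(t, O) = 0
z(U) = -3
X(h) = -h (X(h) = -(h + 0*2) = -(h + 0) = -h)
(-2143 + X(z(7)))*(J(36) - 2797) = (-2143 - 1*(-3))*((-3/7 + (6/7)*36) - 2797) = (-2143 + 3)*((-3/7 + 216/7) - 2797) = -2140*(213/7 - 2797) = -2140*(-19366/7) = 41443240/7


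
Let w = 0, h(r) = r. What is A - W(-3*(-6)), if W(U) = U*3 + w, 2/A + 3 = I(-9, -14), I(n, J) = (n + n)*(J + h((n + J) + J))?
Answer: -49408/915 ≈ -53.998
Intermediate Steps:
I(n, J) = 2*n*(n + 3*J) (I(n, J) = (n + n)*(J + ((n + J) + J)) = (2*n)*(J + ((J + n) + J)) = (2*n)*(J + (n + 2*J)) = (2*n)*(n + 3*J) = 2*n*(n + 3*J))
A = 2/915 (A = 2/(-3 + 2*(-9)*(-9 + 3*(-14))) = 2/(-3 + 2*(-9)*(-9 - 42)) = 2/(-3 + 2*(-9)*(-51)) = 2/(-3 + 918) = 2/915 ≈ 0.0021858)
W(U) = 3*U (W(U) = U*3 + 0 = 3*U + 0 = 3*U)
A - W(-3*(-6)) = 2/915 - 3*(-3*(-6)) = 2/915 - 3*18 = 2/915 - 1*54 = 2/915 - 54 = -49408/915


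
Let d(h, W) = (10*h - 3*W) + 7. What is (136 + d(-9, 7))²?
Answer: 1024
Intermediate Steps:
d(h, W) = 7 - 3*W + 10*h (d(h, W) = (-3*W + 10*h) + 7 = 7 - 3*W + 10*h)
(136 + d(-9, 7))² = (136 + (7 - 3*7 + 10*(-9)))² = (136 + (7 - 21 - 90))² = (136 - 104)² = 32² = 1024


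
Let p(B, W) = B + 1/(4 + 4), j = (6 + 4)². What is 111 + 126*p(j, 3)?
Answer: 50907/4 ≈ 12727.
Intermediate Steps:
j = 100 (j = 10² = 100)
p(B, W) = ⅛ + B (p(B, W) = B + 1/8 = B + ⅛ = ⅛ + B)
111 + 126*p(j, 3) = 111 + 126*(⅛ + 100) = 111 + 126*(801/8) = 111 + 50463/4 = 50907/4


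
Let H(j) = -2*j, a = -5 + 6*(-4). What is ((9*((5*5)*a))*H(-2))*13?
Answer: -339300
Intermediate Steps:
a = -29 (a = -5 - 24 = -29)
((9*((5*5)*a))*H(-2))*13 = ((9*((5*5)*(-29)))*(-2*(-2)))*13 = ((9*(25*(-29)))*4)*13 = ((9*(-725))*4)*13 = -6525*4*13 = -26100*13 = -339300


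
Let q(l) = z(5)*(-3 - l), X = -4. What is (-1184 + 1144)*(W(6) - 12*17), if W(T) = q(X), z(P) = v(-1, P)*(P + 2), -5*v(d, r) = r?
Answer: 8440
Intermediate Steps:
v(d, r) = -r/5
z(P) = -P*(2 + P)/5 (z(P) = (-P/5)*(P + 2) = (-P/5)*(2 + P) = -P*(2 + P)/5)
q(l) = 21 + 7*l (q(l) = (-⅕*5*(2 + 5))*(-3 - l) = (-⅕*5*7)*(-3 - l) = -7*(-3 - l) = 21 + 7*l)
W(T) = -7 (W(T) = 21 + 7*(-4) = 21 - 28 = -7)
(-1184 + 1144)*(W(6) - 12*17) = (-1184 + 1144)*(-7 - 12*17) = -40*(-7 - 204) = -40*(-211) = 8440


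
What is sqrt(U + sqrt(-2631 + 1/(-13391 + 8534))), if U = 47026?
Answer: sqrt(1109364454674 + 19428*I*sqrt(3879154761))/4857 ≈ 216.85 + 0.11827*I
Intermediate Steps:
sqrt(U + sqrt(-2631 + 1/(-13391 + 8534))) = sqrt(47026 + sqrt(-2631 + 1/(-13391 + 8534))) = sqrt(47026 + sqrt(-2631 + 1/(-4857))) = sqrt(47026 + sqrt(-2631 - 1/4857)) = sqrt(47026 + sqrt(-12778768/4857)) = sqrt(47026 + 4*I*sqrt(3879154761)/4857)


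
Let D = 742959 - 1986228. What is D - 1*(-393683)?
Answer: -849586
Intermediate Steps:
D = -1243269
D - 1*(-393683) = -1243269 - 1*(-393683) = -1243269 + 393683 = -849586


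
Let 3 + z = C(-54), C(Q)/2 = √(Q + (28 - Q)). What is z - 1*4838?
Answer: -4841 + 4*√7 ≈ -4830.4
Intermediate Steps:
C(Q) = 4*√7 (C(Q) = 2*√(Q + (28 - Q)) = 2*√28 = 2*(2*√7) = 4*√7)
z = -3 + 4*√7 ≈ 7.5830
z - 1*4838 = (-3 + 4*√7) - 1*4838 = (-3 + 4*√7) - 4838 = -4841 + 4*√7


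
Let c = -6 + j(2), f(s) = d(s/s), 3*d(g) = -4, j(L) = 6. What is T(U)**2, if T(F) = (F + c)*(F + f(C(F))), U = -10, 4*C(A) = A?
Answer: 115600/9 ≈ 12844.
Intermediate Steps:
C(A) = A/4
d(g) = -4/3 (d(g) = (1/3)*(-4) = -4/3)
f(s) = -4/3
c = 0 (c = -6 + 6 = 0)
T(F) = F*(-4/3 + F) (T(F) = (F + 0)*(F - 4/3) = F*(-4/3 + F))
T(U)**2 = ((1/3)*(-10)*(-4 + 3*(-10)))**2 = ((1/3)*(-10)*(-4 - 30))**2 = ((1/3)*(-10)*(-34))**2 = (340/3)**2 = 115600/9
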